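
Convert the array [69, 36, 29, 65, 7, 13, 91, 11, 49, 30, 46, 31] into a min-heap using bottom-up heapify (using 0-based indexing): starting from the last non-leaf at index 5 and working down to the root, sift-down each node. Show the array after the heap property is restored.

[7, 11, 13, 49, 30, 29, 91, 65, 69, 36, 46, 31]

sift down from index 5: already satisfies heap property
sift down from index 4: already satisfies heap property
sift down from index 3:
  65 vs smaller child 11 at index 7, swap → [69, 36, 29, 11, 7, 13, 91, 65, 49, 30, 46, 31]
sift down from index 2:
  29 vs smaller child 13 at index 5, swap → [69, 36, 13, 11, 7, 29, 91, 65, 49, 30, 46, 31]
sift down from index 1:
  36 vs smaller child 7 at index 4, swap → [69, 7, 13, 11, 36, 29, 91, 65, 49, 30, 46, 31]
  36 vs smaller child 30 at index 9, swap → [69, 7, 13, 11, 30, 29, 91, 65, 49, 36, 46, 31]
sift down from index 0:
  69 vs smaller child 7 at index 1, swap → [7, 69, 13, 11, 30, 29, 91, 65, 49, 36, 46, 31]
  69 vs smaller child 11 at index 3, swap → [7, 11, 13, 69, 30, 29, 91, 65, 49, 36, 46, 31]
  69 vs smaller child 49 at index 8, swap → [7, 11, 13, 49, 30, 29, 91, 65, 69, 36, 46, 31]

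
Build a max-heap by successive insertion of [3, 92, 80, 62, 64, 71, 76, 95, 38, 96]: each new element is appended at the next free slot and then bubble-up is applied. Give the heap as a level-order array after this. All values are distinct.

[96, 95, 80, 64, 92, 71, 76, 3, 38, 62]

Insert 3:
  append 3 at index 0 → [3] (no swap needed)
Insert 92:
  append 92 at index 1 → [3, 92]
  92 > parent 3 at index 0, swap → [92, 3]
Insert 80:
  append 80 at index 2 → [92, 3, 80] (no swap needed)
Insert 62:
  append 62 at index 3 → [92, 3, 80, 62]
  62 > parent 3 at index 1, swap → [92, 62, 80, 3]
Insert 64:
  append 64 at index 4 → [92, 62, 80, 3, 64]
  64 > parent 62 at index 1, swap → [92, 64, 80, 3, 62]
Insert 71:
  append 71 at index 5 → [92, 64, 80, 3, 62, 71] (no swap needed)
Insert 76:
  append 76 at index 6 → [92, 64, 80, 3, 62, 71, 76] (no swap needed)
Insert 95:
  append 95 at index 7 → [92, 64, 80, 3, 62, 71, 76, 95]
  95 > parent 3 at index 3, swap → [92, 64, 80, 95, 62, 71, 76, 3]
  95 > parent 64 at index 1, swap → [92, 95, 80, 64, 62, 71, 76, 3]
  95 > parent 92 at index 0, swap → [95, 92, 80, 64, 62, 71, 76, 3]
Insert 38:
  append 38 at index 8 → [95, 92, 80, 64, 62, 71, 76, 3, 38] (no swap needed)
Insert 96:
  append 96 at index 9 → [95, 92, 80, 64, 62, 71, 76, 3, 38, 96]
  96 > parent 62 at index 4, swap → [95, 92, 80, 64, 96, 71, 76, 3, 38, 62]
  96 > parent 92 at index 1, swap → [95, 96, 80, 64, 92, 71, 76, 3, 38, 62]
  96 > parent 95 at index 0, swap → [96, 95, 80, 64, 92, 71, 76, 3, 38, 62]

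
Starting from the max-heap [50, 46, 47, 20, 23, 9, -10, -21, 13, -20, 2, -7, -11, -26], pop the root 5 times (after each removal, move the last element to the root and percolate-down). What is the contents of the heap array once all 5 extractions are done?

[13, 2, 9, -11, -20, -7, -10, -21, -26]

extract-max #1 returns 50:
  remove root 50; move last element -26 to root → [-26, 46, 47, 20, 23, 9, -10, -21, 13, -20, 2, -7, -11]
  -26 vs larger child 47 at index 2, swap → [47, 46, -26, 20, 23, 9, -10, -21, 13, -20, 2, -7, -11]
  -26 vs larger child 9 at index 5, swap → [47, 46, 9, 20, 23, -26, -10, -21, 13, -20, 2, -7, -11]
  -26 vs larger child -7 at index 11, swap → [47, 46, 9, 20, 23, -7, -10, -21, 13, -20, 2, -26, -11]
extract-max #2 returns 47:
  remove root 47; move last element -11 to root → [-11, 46, 9, 20, 23, -7, -10, -21, 13, -20, 2, -26]
  -11 vs larger child 46 at index 1, swap → [46, -11, 9, 20, 23, -7, -10, -21, 13, -20, 2, -26]
  -11 vs larger child 23 at index 4, swap → [46, 23, 9, 20, -11, -7, -10, -21, 13, -20, 2, -26]
  -11 vs larger child 2 at index 10, swap → [46, 23, 9, 20, 2, -7, -10, -21, 13, -20, -11, -26]
extract-max #3 returns 46:
  remove root 46; move last element -26 to root → [-26, 23, 9, 20, 2, -7, -10, -21, 13, -20, -11]
  -26 vs larger child 23 at index 1, swap → [23, -26, 9, 20, 2, -7, -10, -21, 13, -20, -11]
  -26 vs larger child 20 at index 3, swap → [23, 20, 9, -26, 2, -7, -10, -21, 13, -20, -11]
  -26 vs larger child 13 at index 8, swap → [23, 20, 9, 13, 2, -7, -10, -21, -26, -20, -11]
extract-max #4 returns 23:
  remove root 23; move last element -11 to root → [-11, 20, 9, 13, 2, -7, -10, -21, -26, -20]
  -11 vs larger child 20 at index 1, swap → [20, -11, 9, 13, 2, -7, -10, -21, -26, -20]
  -11 vs larger child 13 at index 3, swap → [20, 13, 9, -11, 2, -7, -10, -21, -26, -20]
extract-max #5 returns 20:
  remove root 20; move last element -20 to root → [-20, 13, 9, -11, 2, -7, -10, -21, -26]
  -20 vs larger child 13 at index 1, swap → [13, -20, 9, -11, 2, -7, -10, -21, -26]
  -20 vs larger child 2 at index 4, swap → [13, 2, 9, -11, -20, -7, -10, -21, -26]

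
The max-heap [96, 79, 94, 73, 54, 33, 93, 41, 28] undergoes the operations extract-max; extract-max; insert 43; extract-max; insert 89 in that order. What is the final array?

[89, 79, 41, 73, 54, 33, 28, 43]

extract-max → returns 96:
  remove root 96; move last element 28 to root → [28, 79, 94, 73, 54, 33, 93, 41]
  28 vs larger child 94 at index 2, swap → [94, 79, 28, 73, 54, 33, 93, 41]
  28 vs larger child 93 at index 6, swap → [94, 79, 93, 73, 54, 33, 28, 41]
extract-max → returns 94:
  remove root 94; move last element 41 to root → [41, 79, 93, 73, 54, 33, 28]
  41 vs larger child 93 at index 2, swap → [93, 79, 41, 73, 54, 33, 28]
insert 43:
  append 43 at index 7 → [93, 79, 41, 73, 54, 33, 28, 43] (no swap needed)
extract-max → returns 93:
  remove root 93; move last element 43 to root → [43, 79, 41, 73, 54, 33, 28]
  43 vs larger child 79 at index 1, swap → [79, 43, 41, 73, 54, 33, 28]
  43 vs larger child 73 at index 3, swap → [79, 73, 41, 43, 54, 33, 28]
insert 89:
  append 89 at index 7 → [79, 73, 41, 43, 54, 33, 28, 89]
  89 > parent 43 at index 3, swap → [79, 73, 41, 89, 54, 33, 28, 43]
  89 > parent 73 at index 1, swap → [79, 89, 41, 73, 54, 33, 28, 43]
  89 > parent 79 at index 0, swap → [89, 79, 41, 73, 54, 33, 28, 43]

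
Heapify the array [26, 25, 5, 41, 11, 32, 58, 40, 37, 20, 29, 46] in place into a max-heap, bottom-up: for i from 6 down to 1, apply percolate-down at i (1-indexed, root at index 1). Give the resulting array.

[58, 41, 46, 40, 29, 32, 5, 25, 37, 20, 11, 26]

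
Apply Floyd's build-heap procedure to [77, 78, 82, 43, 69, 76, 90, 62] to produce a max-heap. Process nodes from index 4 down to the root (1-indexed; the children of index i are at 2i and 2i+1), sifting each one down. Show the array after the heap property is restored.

[90, 78, 82, 62, 69, 76, 77, 43]

sift down from index 4:
  43 vs only child 62 at index 8, swap → [77, 78, 82, 62, 69, 76, 90, 43]
sift down from index 3:
  82 vs larger child 90 at index 7, swap → [77, 78, 90, 62, 69, 76, 82, 43]
sift down from index 2: already satisfies heap property
sift down from index 1:
  77 vs larger child 90 at index 3, swap → [90, 78, 77, 62, 69, 76, 82, 43]
  77 vs larger child 82 at index 7, swap → [90, 78, 82, 62, 69, 76, 77, 43]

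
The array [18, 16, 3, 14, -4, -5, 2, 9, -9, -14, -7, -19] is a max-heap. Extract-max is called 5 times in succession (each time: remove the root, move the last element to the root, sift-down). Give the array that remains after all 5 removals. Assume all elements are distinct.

[2, -4, -5, -7, -14, -19, -9]

extract-max #1 returns 18:
  remove root 18; move last element -19 to root → [-19, 16, 3, 14, -4, -5, 2, 9, -9, -14, -7]
  -19 vs larger child 16 at index 1, swap → [16, -19, 3, 14, -4, -5, 2, 9, -9, -14, -7]
  -19 vs larger child 14 at index 3, swap → [16, 14, 3, -19, -4, -5, 2, 9, -9, -14, -7]
  -19 vs larger child 9 at index 7, swap → [16, 14, 3, 9, -4, -5, 2, -19, -9, -14, -7]
extract-max #2 returns 16:
  remove root 16; move last element -7 to root → [-7, 14, 3, 9, -4, -5, 2, -19, -9, -14]
  -7 vs larger child 14 at index 1, swap → [14, -7, 3, 9, -4, -5, 2, -19, -9, -14]
  -7 vs larger child 9 at index 3, swap → [14, 9, 3, -7, -4, -5, 2, -19, -9, -14]
extract-max #3 returns 14:
  remove root 14; move last element -14 to root → [-14, 9, 3, -7, -4, -5, 2, -19, -9]
  -14 vs larger child 9 at index 1, swap → [9, -14, 3, -7, -4, -5, 2, -19, -9]
  -14 vs larger child -4 at index 4, swap → [9, -4, 3, -7, -14, -5, 2, -19, -9]
extract-max #4 returns 9:
  remove root 9; move last element -9 to root → [-9, -4, 3, -7, -14, -5, 2, -19]
  -9 vs larger child 3 at index 2, swap → [3, -4, -9, -7, -14, -5, 2, -19]
  -9 vs larger child 2 at index 6, swap → [3, -4, 2, -7, -14, -5, -9, -19]
extract-max #5 returns 3:
  remove root 3; move last element -19 to root → [-19, -4, 2, -7, -14, -5, -9]
  -19 vs larger child 2 at index 2, swap → [2, -4, -19, -7, -14, -5, -9]
  -19 vs larger child -5 at index 5, swap → [2, -4, -5, -7, -14, -19, -9]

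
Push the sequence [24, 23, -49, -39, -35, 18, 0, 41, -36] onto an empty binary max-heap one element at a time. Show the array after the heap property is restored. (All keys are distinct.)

Insert 24:
  append 24 at index 0 → [24] (no swap needed)
Insert 23:
  append 23 at index 1 → [24, 23] (no swap needed)
Insert -49:
  append -49 at index 2 → [24, 23, -49] (no swap needed)
Insert -39:
  append -39 at index 3 → [24, 23, -49, -39] (no swap needed)
Insert -35:
  append -35 at index 4 → [24, 23, -49, -39, -35] (no swap needed)
Insert 18:
  append 18 at index 5 → [24, 23, -49, -39, -35, 18]
  18 > parent -49 at index 2, swap → [24, 23, 18, -39, -35, -49]
Insert 0:
  append 0 at index 6 → [24, 23, 18, -39, -35, -49, 0] (no swap needed)
Insert 41:
  append 41 at index 7 → [24, 23, 18, -39, -35, -49, 0, 41]
  41 > parent -39 at index 3, swap → [24, 23, 18, 41, -35, -49, 0, -39]
  41 > parent 23 at index 1, swap → [24, 41, 18, 23, -35, -49, 0, -39]
  41 > parent 24 at index 0, swap → [41, 24, 18, 23, -35, -49, 0, -39]
Insert -36:
  append -36 at index 8 → [41, 24, 18, 23, -35, -49, 0, -39, -36] (no swap needed)

[41, 24, 18, 23, -35, -49, 0, -39, -36]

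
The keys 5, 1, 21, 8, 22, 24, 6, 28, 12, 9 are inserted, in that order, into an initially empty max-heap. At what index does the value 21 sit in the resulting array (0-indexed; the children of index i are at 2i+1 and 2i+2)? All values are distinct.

Insert 5:
  append 5 at index 0 → [5] (no swap needed)
Insert 1:
  append 1 at index 1 → [5, 1] (no swap needed)
Insert 21:
  append 21 at index 2 → [5, 1, 21]
  21 > parent 5 at index 0, swap → [21, 1, 5]
Insert 8:
  append 8 at index 3 → [21, 1, 5, 8]
  8 > parent 1 at index 1, swap → [21, 8, 5, 1]
Insert 22:
  append 22 at index 4 → [21, 8, 5, 1, 22]
  22 > parent 8 at index 1, swap → [21, 22, 5, 1, 8]
  22 > parent 21 at index 0, swap → [22, 21, 5, 1, 8]
Insert 24:
  append 24 at index 5 → [22, 21, 5, 1, 8, 24]
  24 > parent 5 at index 2, swap → [22, 21, 24, 1, 8, 5]
  24 > parent 22 at index 0, swap → [24, 21, 22, 1, 8, 5]
Insert 6:
  append 6 at index 6 → [24, 21, 22, 1, 8, 5, 6] (no swap needed)
Insert 28:
  append 28 at index 7 → [24, 21, 22, 1, 8, 5, 6, 28]
  28 > parent 1 at index 3, swap → [24, 21, 22, 28, 8, 5, 6, 1]
  28 > parent 21 at index 1, swap → [24, 28, 22, 21, 8, 5, 6, 1]
  28 > parent 24 at index 0, swap → [28, 24, 22, 21, 8, 5, 6, 1]
Insert 12:
  append 12 at index 8 → [28, 24, 22, 21, 8, 5, 6, 1, 12] (no swap needed)
Insert 9:
  append 9 at index 9 → [28, 24, 22, 21, 8, 5, 6, 1, 12, 9]
  9 > parent 8 at index 4, swap → [28, 24, 22, 21, 9, 5, 6, 1, 12, 8]
resulting array: [28, 24, 22, 21, 9, 5, 6, 1, 12, 8]

3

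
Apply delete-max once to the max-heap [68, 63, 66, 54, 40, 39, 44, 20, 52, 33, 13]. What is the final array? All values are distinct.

[66, 63, 44, 54, 40, 39, 13, 20, 52, 33]

remove root 68; move last element 13 to root → [13, 63, 66, 54, 40, 39, 44, 20, 52, 33]
13 vs larger child 66 at index 2, swap → [66, 63, 13, 54, 40, 39, 44, 20, 52, 33]
13 vs larger child 44 at index 6, swap → [66, 63, 44, 54, 40, 39, 13, 20, 52, 33]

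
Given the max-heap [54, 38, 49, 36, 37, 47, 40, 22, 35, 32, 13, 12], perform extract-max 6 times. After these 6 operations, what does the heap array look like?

extract-max #1 returns 54:
  remove root 54; move last element 12 to root → [12, 38, 49, 36, 37, 47, 40, 22, 35, 32, 13]
  12 vs larger child 49 at index 2, swap → [49, 38, 12, 36, 37, 47, 40, 22, 35, 32, 13]
  12 vs larger child 47 at index 5, swap → [49, 38, 47, 36, 37, 12, 40, 22, 35, 32, 13]
extract-max #2 returns 49:
  remove root 49; move last element 13 to root → [13, 38, 47, 36, 37, 12, 40, 22, 35, 32]
  13 vs larger child 47 at index 2, swap → [47, 38, 13, 36, 37, 12, 40, 22, 35, 32]
  13 vs larger child 40 at index 6, swap → [47, 38, 40, 36, 37, 12, 13, 22, 35, 32]
extract-max #3 returns 47:
  remove root 47; move last element 32 to root → [32, 38, 40, 36, 37, 12, 13, 22, 35]
  32 vs larger child 40 at index 2, swap → [40, 38, 32, 36, 37, 12, 13, 22, 35]
extract-max #4 returns 40:
  remove root 40; move last element 35 to root → [35, 38, 32, 36, 37, 12, 13, 22]
  35 vs larger child 38 at index 1, swap → [38, 35, 32, 36, 37, 12, 13, 22]
  35 vs larger child 37 at index 4, swap → [38, 37, 32, 36, 35, 12, 13, 22]
extract-max #5 returns 38:
  remove root 38; move last element 22 to root → [22, 37, 32, 36, 35, 12, 13]
  22 vs larger child 37 at index 1, swap → [37, 22, 32, 36, 35, 12, 13]
  22 vs larger child 36 at index 3, swap → [37, 36, 32, 22, 35, 12, 13]
extract-max #6 returns 37:
  remove root 37; move last element 13 to root → [13, 36, 32, 22, 35, 12]
  13 vs larger child 36 at index 1, swap → [36, 13, 32, 22, 35, 12]
  13 vs larger child 35 at index 4, swap → [36, 35, 32, 22, 13, 12]

[36, 35, 32, 22, 13, 12]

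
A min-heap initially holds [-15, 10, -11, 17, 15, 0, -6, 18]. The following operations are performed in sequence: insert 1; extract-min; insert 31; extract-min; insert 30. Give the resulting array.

insert 1:
  append 1 at index 8 → [-15, 10, -11, 17, 15, 0, -6, 18, 1]
  1 < parent 17 at index 3, swap → [-15, 10, -11, 1, 15, 0, -6, 18, 17]
  1 < parent 10 at index 1, swap → [-15, 1, -11, 10, 15, 0, -6, 18, 17]
extract-min → returns -15:
  remove root -15; move last element 17 to root → [17, 1, -11, 10, 15, 0, -6, 18]
  17 vs smaller child -11 at index 2, swap → [-11, 1, 17, 10, 15, 0, -6, 18]
  17 vs smaller child -6 at index 6, swap → [-11, 1, -6, 10, 15, 0, 17, 18]
insert 31:
  append 31 at index 8 → [-11, 1, -6, 10, 15, 0, 17, 18, 31] (no swap needed)
extract-min → returns -11:
  remove root -11; move last element 31 to root → [31, 1, -6, 10, 15, 0, 17, 18]
  31 vs smaller child -6 at index 2, swap → [-6, 1, 31, 10, 15, 0, 17, 18]
  31 vs smaller child 0 at index 5, swap → [-6, 1, 0, 10, 15, 31, 17, 18]
insert 30:
  append 30 at index 8 → [-6, 1, 0, 10, 15, 31, 17, 18, 30] (no swap needed)

[-6, 1, 0, 10, 15, 31, 17, 18, 30]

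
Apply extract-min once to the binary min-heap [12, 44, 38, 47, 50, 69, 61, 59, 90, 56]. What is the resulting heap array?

remove root 12; move last element 56 to root → [56, 44, 38, 47, 50, 69, 61, 59, 90]
56 vs smaller child 38 at index 2, swap → [38, 44, 56, 47, 50, 69, 61, 59, 90]

[38, 44, 56, 47, 50, 69, 61, 59, 90]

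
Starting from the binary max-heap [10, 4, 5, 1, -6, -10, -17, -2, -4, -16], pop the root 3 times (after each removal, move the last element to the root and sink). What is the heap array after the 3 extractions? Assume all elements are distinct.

[1, -2, -10, -4, -6, -16, -17]

extract-max #1 returns 10:
  remove root 10; move last element -16 to root → [-16, 4, 5, 1, -6, -10, -17, -2, -4]
  -16 vs larger child 5 at index 2, swap → [5, 4, -16, 1, -6, -10, -17, -2, -4]
  -16 vs larger child -10 at index 5, swap → [5, 4, -10, 1, -6, -16, -17, -2, -4]
extract-max #2 returns 5:
  remove root 5; move last element -4 to root → [-4, 4, -10, 1, -6, -16, -17, -2]
  -4 vs larger child 4 at index 1, swap → [4, -4, -10, 1, -6, -16, -17, -2]
  -4 vs larger child 1 at index 3, swap → [4, 1, -10, -4, -6, -16, -17, -2]
  -4 vs only child -2 at index 7, swap → [4, 1, -10, -2, -6, -16, -17, -4]
extract-max #3 returns 4:
  remove root 4; move last element -4 to root → [-4, 1, -10, -2, -6, -16, -17]
  -4 vs larger child 1 at index 1, swap → [1, -4, -10, -2, -6, -16, -17]
  -4 vs larger child -2 at index 3, swap → [1, -2, -10, -4, -6, -16, -17]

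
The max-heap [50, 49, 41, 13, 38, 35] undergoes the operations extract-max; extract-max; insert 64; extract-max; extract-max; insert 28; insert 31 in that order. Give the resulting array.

extract-max → returns 50:
  remove root 50; move last element 35 to root → [35, 49, 41, 13, 38]
  35 vs larger child 49 at index 1, swap → [49, 35, 41, 13, 38]
  35 vs larger child 38 at index 4, swap → [49, 38, 41, 13, 35]
extract-max → returns 49:
  remove root 49; move last element 35 to root → [35, 38, 41, 13]
  35 vs larger child 41 at index 2, swap → [41, 38, 35, 13]
insert 64:
  append 64 at index 4 → [41, 38, 35, 13, 64]
  64 > parent 38 at index 1, swap → [41, 64, 35, 13, 38]
  64 > parent 41 at index 0, swap → [64, 41, 35, 13, 38]
extract-max → returns 64:
  remove root 64; move last element 38 to root → [38, 41, 35, 13]
  38 vs larger child 41 at index 1, swap → [41, 38, 35, 13]
extract-max → returns 41:
  remove root 41; move last element 13 to root → [13, 38, 35]
  13 vs larger child 38 at index 1, swap → [38, 13, 35]
insert 28:
  append 28 at index 3 → [38, 13, 35, 28]
  28 > parent 13 at index 1, swap → [38, 28, 35, 13]
insert 31:
  append 31 at index 4 → [38, 28, 35, 13, 31]
  31 > parent 28 at index 1, swap → [38, 31, 35, 13, 28]

[38, 31, 35, 13, 28]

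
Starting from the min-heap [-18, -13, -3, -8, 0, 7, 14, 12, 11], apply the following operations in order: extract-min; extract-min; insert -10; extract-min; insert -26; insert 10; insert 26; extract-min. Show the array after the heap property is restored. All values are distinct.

[-8, 0, -3, 10, 12, 7, 14, 11, 26]

extract-min → returns -18:
  remove root -18; move last element 11 to root → [11, -13, -3, -8, 0, 7, 14, 12]
  11 vs smaller child -13 at index 1, swap → [-13, 11, -3, -8, 0, 7, 14, 12]
  11 vs smaller child -8 at index 3, swap → [-13, -8, -3, 11, 0, 7, 14, 12]
extract-min → returns -13:
  remove root -13; move last element 12 to root → [12, -8, -3, 11, 0, 7, 14]
  12 vs smaller child -8 at index 1, swap → [-8, 12, -3, 11, 0, 7, 14]
  12 vs smaller child 0 at index 4, swap → [-8, 0, -3, 11, 12, 7, 14]
insert -10:
  append -10 at index 7 → [-8, 0, -3, 11, 12, 7, 14, -10]
  -10 < parent 11 at index 3, swap → [-8, 0, -3, -10, 12, 7, 14, 11]
  -10 < parent 0 at index 1, swap → [-8, -10, -3, 0, 12, 7, 14, 11]
  -10 < parent -8 at index 0, swap → [-10, -8, -3, 0, 12, 7, 14, 11]
extract-min → returns -10:
  remove root -10; move last element 11 to root → [11, -8, -3, 0, 12, 7, 14]
  11 vs smaller child -8 at index 1, swap → [-8, 11, -3, 0, 12, 7, 14]
  11 vs smaller child 0 at index 3, swap → [-8, 0, -3, 11, 12, 7, 14]
insert -26:
  append -26 at index 7 → [-8, 0, -3, 11, 12, 7, 14, -26]
  -26 < parent 11 at index 3, swap → [-8, 0, -3, -26, 12, 7, 14, 11]
  -26 < parent 0 at index 1, swap → [-8, -26, -3, 0, 12, 7, 14, 11]
  -26 < parent -8 at index 0, swap → [-26, -8, -3, 0, 12, 7, 14, 11]
insert 10:
  append 10 at index 8 → [-26, -8, -3, 0, 12, 7, 14, 11, 10] (no swap needed)
insert 26:
  append 26 at index 9 → [-26, -8, -3, 0, 12, 7, 14, 11, 10, 26] (no swap needed)
extract-min → returns -26:
  remove root -26; move last element 26 to root → [26, -8, -3, 0, 12, 7, 14, 11, 10]
  26 vs smaller child -8 at index 1, swap → [-8, 26, -3, 0, 12, 7, 14, 11, 10]
  26 vs smaller child 0 at index 3, swap → [-8, 0, -3, 26, 12, 7, 14, 11, 10]
  26 vs smaller child 10 at index 8, swap → [-8, 0, -3, 10, 12, 7, 14, 11, 26]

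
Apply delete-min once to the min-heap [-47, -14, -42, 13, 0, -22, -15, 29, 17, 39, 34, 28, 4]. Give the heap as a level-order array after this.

remove root -47; move last element 4 to root → [4, -14, -42, 13, 0, -22, -15, 29, 17, 39, 34, 28]
4 vs smaller child -42 at index 2, swap → [-42, -14, 4, 13, 0, -22, -15, 29, 17, 39, 34, 28]
4 vs smaller child -22 at index 5, swap → [-42, -14, -22, 13, 0, 4, -15, 29, 17, 39, 34, 28]

[-42, -14, -22, 13, 0, 4, -15, 29, 17, 39, 34, 28]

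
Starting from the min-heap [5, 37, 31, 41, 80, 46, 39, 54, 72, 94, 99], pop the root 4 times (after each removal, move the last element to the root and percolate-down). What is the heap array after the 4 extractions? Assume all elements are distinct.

[41, 54, 46, 94, 80, 72, 99]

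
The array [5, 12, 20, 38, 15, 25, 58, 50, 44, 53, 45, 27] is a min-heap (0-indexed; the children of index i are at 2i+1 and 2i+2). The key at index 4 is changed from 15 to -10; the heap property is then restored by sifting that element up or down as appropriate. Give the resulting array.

set index 4 from 15 to -10 → [5, 12, 20, 38, -10, 25, 58, 50, 44, 53, 45, 27]
-10 < parent 12 at index 1, swap → [5, -10, 20, 38, 12, 25, 58, 50, 44, 53, 45, 27]
-10 < parent 5 at index 0, swap → [-10, 5, 20, 38, 12, 25, 58, 50, 44, 53, 45, 27]

[-10, 5, 20, 38, 12, 25, 58, 50, 44, 53, 45, 27]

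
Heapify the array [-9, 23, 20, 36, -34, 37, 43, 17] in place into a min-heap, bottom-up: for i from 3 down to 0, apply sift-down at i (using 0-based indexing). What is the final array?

[-34, -9, 20, 17, 23, 37, 43, 36]

sift down from index 3:
  36 vs only child 17 at index 7, swap → [-9, 23, 20, 17, -34, 37, 43, 36]
sift down from index 2: already satisfies heap property
sift down from index 1:
  23 vs smaller child -34 at index 4, swap → [-9, -34, 20, 17, 23, 37, 43, 36]
sift down from index 0:
  -9 vs smaller child -34 at index 1, swap → [-34, -9, 20, 17, 23, 37, 43, 36]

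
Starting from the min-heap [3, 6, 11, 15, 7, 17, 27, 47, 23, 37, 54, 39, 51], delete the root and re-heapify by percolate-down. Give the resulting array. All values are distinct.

remove root 3; move last element 51 to root → [51, 6, 11, 15, 7, 17, 27, 47, 23, 37, 54, 39]
51 vs smaller child 6 at index 1, swap → [6, 51, 11, 15, 7, 17, 27, 47, 23, 37, 54, 39]
51 vs smaller child 7 at index 4, swap → [6, 7, 11, 15, 51, 17, 27, 47, 23, 37, 54, 39]
51 vs smaller child 37 at index 9, swap → [6, 7, 11, 15, 37, 17, 27, 47, 23, 51, 54, 39]

[6, 7, 11, 15, 37, 17, 27, 47, 23, 51, 54, 39]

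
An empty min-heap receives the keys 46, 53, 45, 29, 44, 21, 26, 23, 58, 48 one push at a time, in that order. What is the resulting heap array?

[21, 23, 26, 44, 45, 46, 29, 53, 58, 48]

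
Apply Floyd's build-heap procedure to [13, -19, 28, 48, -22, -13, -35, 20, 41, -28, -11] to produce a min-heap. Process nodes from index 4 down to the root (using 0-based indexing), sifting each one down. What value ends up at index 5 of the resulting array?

sift down from index 4:
  -22 vs smaller child -28 at index 9, swap → [13, -19, 28, 48, -28, -13, -35, 20, 41, -22, -11]
sift down from index 3:
  48 vs smaller child 20 at index 7, swap → [13, -19, 28, 20, -28, -13, -35, 48, 41, -22, -11]
sift down from index 2:
  28 vs smaller child -35 at index 6, swap → [13, -19, -35, 20, -28, -13, 28, 48, 41, -22, -11]
sift down from index 1:
  -19 vs smaller child -28 at index 4, swap → [13, -28, -35, 20, -19, -13, 28, 48, 41, -22, -11]
  -19 vs smaller child -22 at index 9, swap → [13, -28, -35, 20, -22, -13, 28, 48, 41, -19, -11]
sift down from index 0:
  13 vs smaller child -35 at index 2, swap → [-35, -28, 13, 20, -22, -13, 28, 48, 41, -19, -11]
  13 vs smaller child -13 at index 5, swap → [-35, -28, -13, 20, -22, 13, 28, 48, 41, -19, -11]
resulting array: [-35, -28, -13, 20, -22, 13, 28, 48, 41, -19, -11]

13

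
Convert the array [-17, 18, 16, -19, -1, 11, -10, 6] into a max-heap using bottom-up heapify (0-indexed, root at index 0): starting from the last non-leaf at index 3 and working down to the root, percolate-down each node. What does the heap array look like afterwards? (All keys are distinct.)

[18, 6, 16, -17, -1, 11, -10, -19]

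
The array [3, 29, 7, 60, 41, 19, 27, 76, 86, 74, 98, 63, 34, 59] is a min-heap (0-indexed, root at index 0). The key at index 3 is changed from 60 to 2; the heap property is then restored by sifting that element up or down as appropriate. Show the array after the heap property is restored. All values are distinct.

set index 3 from 60 to 2 → [3, 29, 7, 2, 41, 19, 27, 76, 86, 74, 98, 63, 34, 59]
2 < parent 29 at index 1, swap → [3, 2, 7, 29, 41, 19, 27, 76, 86, 74, 98, 63, 34, 59]
2 < parent 3 at index 0, swap → [2, 3, 7, 29, 41, 19, 27, 76, 86, 74, 98, 63, 34, 59]

[2, 3, 7, 29, 41, 19, 27, 76, 86, 74, 98, 63, 34, 59]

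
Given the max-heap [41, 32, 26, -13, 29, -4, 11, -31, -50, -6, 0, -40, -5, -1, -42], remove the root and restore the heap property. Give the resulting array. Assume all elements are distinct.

remove root 41; move last element -42 to root → [-42, 32, 26, -13, 29, -4, 11, -31, -50, -6, 0, -40, -5, -1]
-42 vs larger child 32 at index 1, swap → [32, -42, 26, -13, 29, -4, 11, -31, -50, -6, 0, -40, -5, -1]
-42 vs larger child 29 at index 4, swap → [32, 29, 26, -13, -42, -4, 11, -31, -50, -6, 0, -40, -5, -1]
-42 vs larger child 0 at index 10, swap → [32, 29, 26, -13, 0, -4, 11, -31, -50, -6, -42, -40, -5, -1]

[32, 29, 26, -13, 0, -4, 11, -31, -50, -6, -42, -40, -5, -1]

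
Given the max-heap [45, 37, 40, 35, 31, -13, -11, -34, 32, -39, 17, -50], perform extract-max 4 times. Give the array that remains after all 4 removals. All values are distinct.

[32, 31, -11, 17, -39, -13, -50, -34]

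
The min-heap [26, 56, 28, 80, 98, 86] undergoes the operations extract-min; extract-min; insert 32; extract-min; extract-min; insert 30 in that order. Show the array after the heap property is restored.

[30, 80, 86, 98]

extract-min → returns 26:
  remove root 26; move last element 86 to root → [86, 56, 28, 80, 98]
  86 vs smaller child 28 at index 2, swap → [28, 56, 86, 80, 98]
extract-min → returns 28:
  remove root 28; move last element 98 to root → [98, 56, 86, 80]
  98 vs smaller child 56 at index 1, swap → [56, 98, 86, 80]
  98 vs only child 80 at index 3, swap → [56, 80, 86, 98]
insert 32:
  append 32 at index 4 → [56, 80, 86, 98, 32]
  32 < parent 80 at index 1, swap → [56, 32, 86, 98, 80]
  32 < parent 56 at index 0, swap → [32, 56, 86, 98, 80]
extract-min → returns 32:
  remove root 32; move last element 80 to root → [80, 56, 86, 98]
  80 vs smaller child 56 at index 1, swap → [56, 80, 86, 98]
extract-min → returns 56:
  remove root 56; move last element 98 to root → [98, 80, 86]
  98 vs smaller child 80 at index 1, swap → [80, 98, 86]
insert 30:
  append 30 at index 3 → [80, 98, 86, 30]
  30 < parent 98 at index 1, swap → [80, 30, 86, 98]
  30 < parent 80 at index 0, swap → [30, 80, 86, 98]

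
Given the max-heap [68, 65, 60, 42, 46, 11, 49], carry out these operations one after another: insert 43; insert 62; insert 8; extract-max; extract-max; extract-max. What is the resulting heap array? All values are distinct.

insert 43:
  append 43 at index 7 → [68, 65, 60, 42, 46, 11, 49, 43]
  43 > parent 42 at index 3, swap → [68, 65, 60, 43, 46, 11, 49, 42]
insert 62:
  append 62 at index 8 → [68, 65, 60, 43, 46, 11, 49, 42, 62]
  62 > parent 43 at index 3, swap → [68, 65, 60, 62, 46, 11, 49, 42, 43]
insert 8:
  append 8 at index 9 → [68, 65, 60, 62, 46, 11, 49, 42, 43, 8] (no swap needed)
extract-max → returns 68:
  remove root 68; move last element 8 to root → [8, 65, 60, 62, 46, 11, 49, 42, 43]
  8 vs larger child 65 at index 1, swap → [65, 8, 60, 62, 46, 11, 49, 42, 43]
  8 vs larger child 62 at index 3, swap → [65, 62, 60, 8, 46, 11, 49, 42, 43]
  8 vs larger child 43 at index 8, swap → [65, 62, 60, 43, 46, 11, 49, 42, 8]
extract-max → returns 65:
  remove root 65; move last element 8 to root → [8, 62, 60, 43, 46, 11, 49, 42]
  8 vs larger child 62 at index 1, swap → [62, 8, 60, 43, 46, 11, 49, 42]
  8 vs larger child 46 at index 4, swap → [62, 46, 60, 43, 8, 11, 49, 42]
extract-max → returns 62:
  remove root 62; move last element 42 to root → [42, 46, 60, 43, 8, 11, 49]
  42 vs larger child 60 at index 2, swap → [60, 46, 42, 43, 8, 11, 49]
  42 vs larger child 49 at index 6, swap → [60, 46, 49, 43, 8, 11, 42]

[60, 46, 49, 43, 8, 11, 42]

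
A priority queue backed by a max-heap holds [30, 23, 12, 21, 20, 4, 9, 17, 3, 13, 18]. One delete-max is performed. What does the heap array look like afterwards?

[23, 21, 12, 18, 20, 4, 9, 17, 3, 13]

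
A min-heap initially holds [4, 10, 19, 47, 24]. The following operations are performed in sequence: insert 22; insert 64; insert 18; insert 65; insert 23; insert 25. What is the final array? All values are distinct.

[4, 10, 19, 18, 23, 22, 64, 47, 65, 24, 25]

insert 22:
  append 22 at index 5 → [4, 10, 19, 47, 24, 22] (no swap needed)
insert 64:
  append 64 at index 6 → [4, 10, 19, 47, 24, 22, 64] (no swap needed)
insert 18:
  append 18 at index 7 → [4, 10, 19, 47, 24, 22, 64, 18]
  18 < parent 47 at index 3, swap → [4, 10, 19, 18, 24, 22, 64, 47]
insert 65:
  append 65 at index 8 → [4, 10, 19, 18, 24, 22, 64, 47, 65] (no swap needed)
insert 23:
  append 23 at index 9 → [4, 10, 19, 18, 24, 22, 64, 47, 65, 23]
  23 < parent 24 at index 4, swap → [4, 10, 19, 18, 23, 22, 64, 47, 65, 24]
insert 25:
  append 25 at index 10 → [4, 10, 19, 18, 23, 22, 64, 47, 65, 24, 25] (no swap needed)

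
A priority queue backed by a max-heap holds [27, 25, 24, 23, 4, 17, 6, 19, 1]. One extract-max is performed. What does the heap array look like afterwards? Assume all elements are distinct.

[25, 23, 24, 19, 4, 17, 6, 1]

remove root 27; move last element 1 to root → [1, 25, 24, 23, 4, 17, 6, 19]
1 vs larger child 25 at index 1, swap → [25, 1, 24, 23, 4, 17, 6, 19]
1 vs larger child 23 at index 3, swap → [25, 23, 24, 1, 4, 17, 6, 19]
1 vs only child 19 at index 7, swap → [25, 23, 24, 19, 4, 17, 6, 1]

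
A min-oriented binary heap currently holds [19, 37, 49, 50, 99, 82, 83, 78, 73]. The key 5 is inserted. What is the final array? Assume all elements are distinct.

[5, 19, 49, 50, 37, 82, 83, 78, 73, 99]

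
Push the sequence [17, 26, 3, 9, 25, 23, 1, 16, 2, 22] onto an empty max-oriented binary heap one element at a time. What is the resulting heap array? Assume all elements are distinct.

[26, 25, 23, 16, 22, 3, 1, 9, 2, 17]

Insert 17:
  append 17 at index 0 → [17] (no swap needed)
Insert 26:
  append 26 at index 1 → [17, 26]
  26 > parent 17 at index 0, swap → [26, 17]
Insert 3:
  append 3 at index 2 → [26, 17, 3] (no swap needed)
Insert 9:
  append 9 at index 3 → [26, 17, 3, 9] (no swap needed)
Insert 25:
  append 25 at index 4 → [26, 17, 3, 9, 25]
  25 > parent 17 at index 1, swap → [26, 25, 3, 9, 17]
Insert 23:
  append 23 at index 5 → [26, 25, 3, 9, 17, 23]
  23 > parent 3 at index 2, swap → [26, 25, 23, 9, 17, 3]
Insert 1:
  append 1 at index 6 → [26, 25, 23, 9, 17, 3, 1] (no swap needed)
Insert 16:
  append 16 at index 7 → [26, 25, 23, 9, 17, 3, 1, 16]
  16 > parent 9 at index 3, swap → [26, 25, 23, 16, 17, 3, 1, 9]
Insert 2:
  append 2 at index 8 → [26, 25, 23, 16, 17, 3, 1, 9, 2] (no swap needed)
Insert 22:
  append 22 at index 9 → [26, 25, 23, 16, 17, 3, 1, 9, 2, 22]
  22 > parent 17 at index 4, swap → [26, 25, 23, 16, 22, 3, 1, 9, 2, 17]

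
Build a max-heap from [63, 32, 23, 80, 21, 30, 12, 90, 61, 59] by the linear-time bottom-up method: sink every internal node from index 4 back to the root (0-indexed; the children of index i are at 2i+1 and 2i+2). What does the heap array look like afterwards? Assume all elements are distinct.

[90, 80, 30, 63, 59, 23, 12, 32, 61, 21]

sift down from index 4:
  21 vs only child 59 at index 9, swap → [63, 32, 23, 80, 59, 30, 12, 90, 61, 21]
sift down from index 3:
  80 vs larger child 90 at index 7, swap → [63, 32, 23, 90, 59, 30, 12, 80, 61, 21]
sift down from index 2:
  23 vs larger child 30 at index 5, swap → [63, 32, 30, 90, 59, 23, 12, 80, 61, 21]
sift down from index 1:
  32 vs larger child 90 at index 3, swap → [63, 90, 30, 32, 59, 23, 12, 80, 61, 21]
  32 vs larger child 80 at index 7, swap → [63, 90, 30, 80, 59, 23, 12, 32, 61, 21]
sift down from index 0:
  63 vs larger child 90 at index 1, swap → [90, 63, 30, 80, 59, 23, 12, 32, 61, 21]
  63 vs larger child 80 at index 3, swap → [90, 80, 30, 63, 59, 23, 12, 32, 61, 21]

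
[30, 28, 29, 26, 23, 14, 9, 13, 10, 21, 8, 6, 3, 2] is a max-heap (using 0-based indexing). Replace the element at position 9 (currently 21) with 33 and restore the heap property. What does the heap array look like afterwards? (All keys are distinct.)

[33, 30, 29, 26, 28, 14, 9, 13, 10, 23, 8, 6, 3, 2]

set index 9 from 21 to 33 → [30, 28, 29, 26, 23, 14, 9, 13, 10, 33, 8, 6, 3, 2]
33 > parent 23 at index 4, swap → [30, 28, 29, 26, 33, 14, 9, 13, 10, 23, 8, 6, 3, 2]
33 > parent 28 at index 1, swap → [30, 33, 29, 26, 28, 14, 9, 13, 10, 23, 8, 6, 3, 2]
33 > parent 30 at index 0, swap → [33, 30, 29, 26, 28, 14, 9, 13, 10, 23, 8, 6, 3, 2]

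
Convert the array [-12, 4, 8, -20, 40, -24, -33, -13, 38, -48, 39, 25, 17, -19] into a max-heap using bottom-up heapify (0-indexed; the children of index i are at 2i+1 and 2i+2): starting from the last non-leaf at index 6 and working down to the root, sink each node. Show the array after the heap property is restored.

[40, 39, 25, 38, 4, 17, -19, -13, -20, -48, -12, -24, 8, -33]

sift down from index 6:
  -33 vs only child -19 at index 13, swap → [-12, 4, 8, -20, 40, -24, -19, -13, 38, -48, 39, 25, 17, -33]
sift down from index 5:
  -24 vs larger child 25 at index 11, swap → [-12, 4, 8, -20, 40, 25, -19, -13, 38, -48, 39, -24, 17, -33]
sift down from index 4: already satisfies heap property
sift down from index 3:
  -20 vs larger child 38 at index 8, swap → [-12, 4, 8, 38, 40, 25, -19, -13, -20, -48, 39, -24, 17, -33]
sift down from index 2:
  8 vs larger child 25 at index 5, swap → [-12, 4, 25, 38, 40, 8, -19, -13, -20, -48, 39, -24, 17, -33]
  8 vs larger child 17 at index 12, swap → [-12, 4, 25, 38, 40, 17, -19, -13, -20, -48, 39, -24, 8, -33]
sift down from index 1:
  4 vs larger child 40 at index 4, swap → [-12, 40, 25, 38, 4, 17, -19, -13, -20, -48, 39, -24, 8, -33]
  4 vs larger child 39 at index 10, swap → [-12, 40, 25, 38, 39, 17, -19, -13, -20, -48, 4, -24, 8, -33]
sift down from index 0:
  -12 vs larger child 40 at index 1, swap → [40, -12, 25, 38, 39, 17, -19, -13, -20, -48, 4, -24, 8, -33]
  -12 vs larger child 39 at index 4, swap → [40, 39, 25, 38, -12, 17, -19, -13, -20, -48, 4, -24, 8, -33]
  -12 vs larger child 4 at index 10, swap → [40, 39, 25, 38, 4, 17, -19, -13, -20, -48, -12, -24, 8, -33]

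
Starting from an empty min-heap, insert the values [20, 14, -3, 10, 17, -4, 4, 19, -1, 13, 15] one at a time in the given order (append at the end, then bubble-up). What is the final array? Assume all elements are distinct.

[-4, -1, -3, 10, 13, 14, 4, 20, 19, 17, 15]

Insert 20:
  append 20 at index 0 → [20] (no swap needed)
Insert 14:
  append 14 at index 1 → [20, 14]
  14 < parent 20 at index 0, swap → [14, 20]
Insert -3:
  append -3 at index 2 → [14, 20, -3]
  -3 < parent 14 at index 0, swap → [-3, 20, 14]
Insert 10:
  append 10 at index 3 → [-3, 20, 14, 10]
  10 < parent 20 at index 1, swap → [-3, 10, 14, 20]
Insert 17:
  append 17 at index 4 → [-3, 10, 14, 20, 17] (no swap needed)
Insert -4:
  append -4 at index 5 → [-3, 10, 14, 20, 17, -4]
  -4 < parent 14 at index 2, swap → [-3, 10, -4, 20, 17, 14]
  -4 < parent -3 at index 0, swap → [-4, 10, -3, 20, 17, 14]
Insert 4:
  append 4 at index 6 → [-4, 10, -3, 20, 17, 14, 4] (no swap needed)
Insert 19:
  append 19 at index 7 → [-4, 10, -3, 20, 17, 14, 4, 19]
  19 < parent 20 at index 3, swap → [-4, 10, -3, 19, 17, 14, 4, 20]
Insert -1:
  append -1 at index 8 → [-4, 10, -3, 19, 17, 14, 4, 20, -1]
  -1 < parent 19 at index 3, swap → [-4, 10, -3, -1, 17, 14, 4, 20, 19]
  -1 < parent 10 at index 1, swap → [-4, -1, -3, 10, 17, 14, 4, 20, 19]
Insert 13:
  append 13 at index 9 → [-4, -1, -3, 10, 17, 14, 4, 20, 19, 13]
  13 < parent 17 at index 4, swap → [-4, -1, -3, 10, 13, 14, 4, 20, 19, 17]
Insert 15:
  append 15 at index 10 → [-4, -1, -3, 10, 13, 14, 4, 20, 19, 17, 15] (no swap needed)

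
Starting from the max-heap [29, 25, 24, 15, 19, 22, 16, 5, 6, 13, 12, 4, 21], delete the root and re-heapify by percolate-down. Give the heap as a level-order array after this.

[25, 21, 24, 15, 19, 22, 16, 5, 6, 13, 12, 4]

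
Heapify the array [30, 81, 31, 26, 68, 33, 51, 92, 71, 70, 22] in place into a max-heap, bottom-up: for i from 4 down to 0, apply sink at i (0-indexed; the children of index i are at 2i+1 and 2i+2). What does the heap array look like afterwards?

[92, 81, 51, 71, 70, 33, 31, 26, 30, 68, 22]

sift down from index 4:
  68 vs larger child 70 at index 9, swap → [30, 81, 31, 26, 70, 33, 51, 92, 71, 68, 22]
sift down from index 3:
  26 vs larger child 92 at index 7, swap → [30, 81, 31, 92, 70, 33, 51, 26, 71, 68, 22]
sift down from index 2:
  31 vs larger child 51 at index 6, swap → [30, 81, 51, 92, 70, 33, 31, 26, 71, 68, 22]
sift down from index 1:
  81 vs larger child 92 at index 3, swap → [30, 92, 51, 81, 70, 33, 31, 26, 71, 68, 22]
sift down from index 0:
  30 vs larger child 92 at index 1, swap → [92, 30, 51, 81, 70, 33, 31, 26, 71, 68, 22]
  30 vs larger child 81 at index 3, swap → [92, 81, 51, 30, 70, 33, 31, 26, 71, 68, 22]
  30 vs larger child 71 at index 8, swap → [92, 81, 51, 71, 70, 33, 31, 26, 30, 68, 22]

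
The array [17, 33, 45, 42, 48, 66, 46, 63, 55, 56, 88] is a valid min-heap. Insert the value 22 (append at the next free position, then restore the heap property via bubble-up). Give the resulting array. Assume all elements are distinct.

append 22 at index 11 → [17, 33, 45, 42, 48, 66, 46, 63, 55, 56, 88, 22]
22 < parent 66 at index 5, swap → [17, 33, 45, 42, 48, 22, 46, 63, 55, 56, 88, 66]
22 < parent 45 at index 2, swap → [17, 33, 22, 42, 48, 45, 46, 63, 55, 56, 88, 66]

[17, 33, 22, 42, 48, 45, 46, 63, 55, 56, 88, 66]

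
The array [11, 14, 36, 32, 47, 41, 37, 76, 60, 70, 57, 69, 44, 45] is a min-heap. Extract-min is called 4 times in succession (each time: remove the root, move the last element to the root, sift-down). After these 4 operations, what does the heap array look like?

extract-min #1 returns 11:
  remove root 11; move last element 45 to root → [45, 14, 36, 32, 47, 41, 37, 76, 60, 70, 57, 69, 44]
  45 vs smaller child 14 at index 1, swap → [14, 45, 36, 32, 47, 41, 37, 76, 60, 70, 57, 69, 44]
  45 vs smaller child 32 at index 3, swap → [14, 32, 36, 45, 47, 41, 37, 76, 60, 70, 57, 69, 44]
extract-min #2 returns 14:
  remove root 14; move last element 44 to root → [44, 32, 36, 45, 47, 41, 37, 76, 60, 70, 57, 69]
  44 vs smaller child 32 at index 1, swap → [32, 44, 36, 45, 47, 41, 37, 76, 60, 70, 57, 69]
extract-min #3 returns 32:
  remove root 32; move last element 69 to root → [69, 44, 36, 45, 47, 41, 37, 76, 60, 70, 57]
  69 vs smaller child 36 at index 2, swap → [36, 44, 69, 45, 47, 41, 37, 76, 60, 70, 57]
  69 vs smaller child 37 at index 6, swap → [36, 44, 37, 45, 47, 41, 69, 76, 60, 70, 57]
extract-min #4 returns 36:
  remove root 36; move last element 57 to root → [57, 44, 37, 45, 47, 41, 69, 76, 60, 70]
  57 vs smaller child 37 at index 2, swap → [37, 44, 57, 45, 47, 41, 69, 76, 60, 70]
  57 vs smaller child 41 at index 5, swap → [37, 44, 41, 45, 47, 57, 69, 76, 60, 70]

[37, 44, 41, 45, 47, 57, 69, 76, 60, 70]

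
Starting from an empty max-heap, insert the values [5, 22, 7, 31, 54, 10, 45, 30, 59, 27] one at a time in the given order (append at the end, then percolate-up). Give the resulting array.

Insert 5:
  append 5 at index 0 → [5] (no swap needed)
Insert 22:
  append 22 at index 1 → [5, 22]
  22 > parent 5 at index 0, swap → [22, 5]
Insert 7:
  append 7 at index 2 → [22, 5, 7] (no swap needed)
Insert 31:
  append 31 at index 3 → [22, 5, 7, 31]
  31 > parent 5 at index 1, swap → [22, 31, 7, 5]
  31 > parent 22 at index 0, swap → [31, 22, 7, 5]
Insert 54:
  append 54 at index 4 → [31, 22, 7, 5, 54]
  54 > parent 22 at index 1, swap → [31, 54, 7, 5, 22]
  54 > parent 31 at index 0, swap → [54, 31, 7, 5, 22]
Insert 10:
  append 10 at index 5 → [54, 31, 7, 5, 22, 10]
  10 > parent 7 at index 2, swap → [54, 31, 10, 5, 22, 7]
Insert 45:
  append 45 at index 6 → [54, 31, 10, 5, 22, 7, 45]
  45 > parent 10 at index 2, swap → [54, 31, 45, 5, 22, 7, 10]
Insert 30:
  append 30 at index 7 → [54, 31, 45, 5, 22, 7, 10, 30]
  30 > parent 5 at index 3, swap → [54, 31, 45, 30, 22, 7, 10, 5]
Insert 59:
  append 59 at index 8 → [54, 31, 45, 30, 22, 7, 10, 5, 59]
  59 > parent 30 at index 3, swap → [54, 31, 45, 59, 22, 7, 10, 5, 30]
  59 > parent 31 at index 1, swap → [54, 59, 45, 31, 22, 7, 10, 5, 30]
  59 > parent 54 at index 0, swap → [59, 54, 45, 31, 22, 7, 10, 5, 30]
Insert 27:
  append 27 at index 9 → [59, 54, 45, 31, 22, 7, 10, 5, 30, 27]
  27 > parent 22 at index 4, swap → [59, 54, 45, 31, 27, 7, 10, 5, 30, 22]

[59, 54, 45, 31, 27, 7, 10, 5, 30, 22]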